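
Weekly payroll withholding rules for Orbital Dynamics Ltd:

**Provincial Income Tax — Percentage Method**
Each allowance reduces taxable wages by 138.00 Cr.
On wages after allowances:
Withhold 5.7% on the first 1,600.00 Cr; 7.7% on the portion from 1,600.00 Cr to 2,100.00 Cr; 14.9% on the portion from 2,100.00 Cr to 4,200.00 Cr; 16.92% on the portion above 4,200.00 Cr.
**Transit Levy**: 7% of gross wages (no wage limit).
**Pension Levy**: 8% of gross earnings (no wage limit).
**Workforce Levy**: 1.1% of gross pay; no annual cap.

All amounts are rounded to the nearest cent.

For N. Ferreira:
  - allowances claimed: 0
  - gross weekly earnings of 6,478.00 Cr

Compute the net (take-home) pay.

Provincial Income Tax: taxable = 6,478.00 Cr
  442.60 Cr + 16.92% × (6,478.00 Cr − 4,200.00 Cr) = 442.60 Cr + 16.92% × 2,278.00 Cr = 828.04 Cr
Transit Levy: 7% × 6,478.00 Cr = 453.46 Cr
Pension Levy: 8% × 6,478.00 Cr = 518.24 Cr
Workforce Levy: 1.1% × 6,478.00 Cr = 71.26 Cr
Total withheld: 828.04 Cr + 453.46 Cr + 518.24 Cr + 71.26 Cr = 1,871.00 Cr
Net pay: 6,478.00 Cr − 1,871.00 Cr = 4,607.00 Cr

4,607.00 Cr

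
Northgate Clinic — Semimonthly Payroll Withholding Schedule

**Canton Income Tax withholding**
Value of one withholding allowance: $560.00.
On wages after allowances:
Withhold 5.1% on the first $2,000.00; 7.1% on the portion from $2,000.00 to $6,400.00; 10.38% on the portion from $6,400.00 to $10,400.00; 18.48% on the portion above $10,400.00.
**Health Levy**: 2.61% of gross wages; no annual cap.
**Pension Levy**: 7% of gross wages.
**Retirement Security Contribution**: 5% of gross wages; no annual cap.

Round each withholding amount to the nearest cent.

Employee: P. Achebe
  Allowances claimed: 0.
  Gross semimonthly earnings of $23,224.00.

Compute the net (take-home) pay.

Canton Income Tax: taxable = $23,224.00
  $829.60 + 18.48% × ($23,224.00 − $10,400.00) = $829.60 + 18.48% × $12,824.00 = $3,199.48
Health Levy: 2.61% × $23,224.00 = $606.15
Pension Levy: 7% × $23,224.00 = $1,625.68
Retirement Security Contribution: 5% × $23,224.00 = $1,161.20
Total withheld: $3,199.48 + $606.15 + $1,625.68 + $1,161.20 = $6,592.51
Net pay: $23,224.00 − $6,592.51 = $16,631.49

$16,631.49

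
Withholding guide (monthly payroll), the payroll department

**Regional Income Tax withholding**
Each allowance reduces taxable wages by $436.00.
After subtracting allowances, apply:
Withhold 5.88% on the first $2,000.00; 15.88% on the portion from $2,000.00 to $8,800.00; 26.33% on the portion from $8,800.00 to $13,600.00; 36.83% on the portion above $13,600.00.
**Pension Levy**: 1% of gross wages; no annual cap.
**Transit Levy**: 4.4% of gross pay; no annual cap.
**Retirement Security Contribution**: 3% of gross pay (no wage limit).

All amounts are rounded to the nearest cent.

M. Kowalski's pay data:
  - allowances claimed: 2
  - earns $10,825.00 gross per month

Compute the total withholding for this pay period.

$2,410.32

Regional Income Tax: taxable = $10,825.00 − 2×$436.00 = $9,953.00
  $1,197.44 + 26.33% × ($9,953.00 − $8,800.00) = $1,197.44 + 26.33% × $1,153.00 = $1,501.02
Pension Levy: 1% × $10,825.00 = $108.25
Transit Levy: 4.4% × $10,825.00 = $476.30
Retirement Security Contribution: 3% × $10,825.00 = $324.75
Total: $1,501.02 + $108.25 + $476.30 + $324.75 = $2,410.32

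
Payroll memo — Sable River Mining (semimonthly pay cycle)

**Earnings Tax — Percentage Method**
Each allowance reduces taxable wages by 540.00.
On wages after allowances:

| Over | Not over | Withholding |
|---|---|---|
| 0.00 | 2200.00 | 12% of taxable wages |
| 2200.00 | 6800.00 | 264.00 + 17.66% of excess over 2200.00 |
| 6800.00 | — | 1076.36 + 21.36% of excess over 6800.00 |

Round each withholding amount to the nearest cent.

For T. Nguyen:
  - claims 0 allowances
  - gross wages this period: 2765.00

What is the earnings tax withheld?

Earnings Tax: taxable = 2765.00
  264.00 + 17.66% × (2765.00 − 2200.00) = 264.00 + 17.66% × 565.00 = 363.78

363.78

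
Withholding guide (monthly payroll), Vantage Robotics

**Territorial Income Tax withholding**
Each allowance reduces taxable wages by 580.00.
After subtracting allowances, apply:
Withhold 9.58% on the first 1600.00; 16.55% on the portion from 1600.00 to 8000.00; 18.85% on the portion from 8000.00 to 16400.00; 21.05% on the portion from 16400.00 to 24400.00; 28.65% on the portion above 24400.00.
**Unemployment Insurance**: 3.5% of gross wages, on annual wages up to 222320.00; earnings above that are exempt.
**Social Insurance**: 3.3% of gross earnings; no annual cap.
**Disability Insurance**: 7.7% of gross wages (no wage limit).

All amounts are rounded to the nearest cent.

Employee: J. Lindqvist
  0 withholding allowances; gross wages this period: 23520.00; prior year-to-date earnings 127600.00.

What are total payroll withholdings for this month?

Territorial Income Tax: taxable = 23520.00
  2795.88 + 21.05% × (23520.00 − 16400.00) = 2795.88 + 21.05% × 7120.00 = 4294.64
Unemployment Insurance: 3.5% × 23520.00 = 823.20
Social Insurance: 3.3% × 23520.00 = 776.16
Disability Insurance: 7.7% × 23520.00 = 1811.04
Total: 4294.64 + 823.20 + 776.16 + 1811.04 = 7705.04

7705.04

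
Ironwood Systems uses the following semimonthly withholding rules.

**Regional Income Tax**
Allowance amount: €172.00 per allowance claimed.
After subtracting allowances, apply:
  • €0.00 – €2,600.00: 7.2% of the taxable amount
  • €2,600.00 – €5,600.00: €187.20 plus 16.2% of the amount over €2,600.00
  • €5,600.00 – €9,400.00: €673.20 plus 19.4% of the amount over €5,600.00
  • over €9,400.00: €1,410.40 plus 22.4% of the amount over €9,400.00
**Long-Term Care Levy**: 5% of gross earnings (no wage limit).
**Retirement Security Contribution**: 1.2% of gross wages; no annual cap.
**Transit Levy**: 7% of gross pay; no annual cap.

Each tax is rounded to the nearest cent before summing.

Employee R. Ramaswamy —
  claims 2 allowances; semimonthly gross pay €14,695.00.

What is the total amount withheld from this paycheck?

Regional Income Tax: taxable = €14,695.00 − 2×€172.00 = €14,351.00
  €1,410.40 + 22.4% × (€14,351.00 − €9,400.00) = €1,410.40 + 22.4% × €4,951.00 = €2,519.42
Long-Term Care Levy: 5% × €14,695.00 = €734.75
Retirement Security Contribution: 1.2% × €14,695.00 = €176.34
Transit Levy: 7% × €14,695.00 = €1,028.65
Total: €2,519.42 + €734.75 + €176.34 + €1,028.65 = €4,459.16

€4,459.16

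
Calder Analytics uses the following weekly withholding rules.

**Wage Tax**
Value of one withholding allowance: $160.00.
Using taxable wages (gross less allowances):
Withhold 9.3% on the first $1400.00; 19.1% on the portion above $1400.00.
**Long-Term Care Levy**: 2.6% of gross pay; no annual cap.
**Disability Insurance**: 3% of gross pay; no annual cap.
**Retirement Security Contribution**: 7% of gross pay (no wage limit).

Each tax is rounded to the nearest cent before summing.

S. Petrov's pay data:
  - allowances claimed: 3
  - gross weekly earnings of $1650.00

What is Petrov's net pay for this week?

$1333.29

Wage Tax: taxable = $1650.00 − 3×$160.00 = $1170.00
  9.3% × $1170.00 = $108.81
Long-Term Care Levy: 2.6% × $1650.00 = $42.90
Disability Insurance: 3% × $1650.00 = $49.50
Retirement Security Contribution: 7% × $1650.00 = $115.50
Total withheld: $108.81 + $42.90 + $49.50 + $115.50 = $316.71
Net pay: $1650.00 − $316.71 = $1333.29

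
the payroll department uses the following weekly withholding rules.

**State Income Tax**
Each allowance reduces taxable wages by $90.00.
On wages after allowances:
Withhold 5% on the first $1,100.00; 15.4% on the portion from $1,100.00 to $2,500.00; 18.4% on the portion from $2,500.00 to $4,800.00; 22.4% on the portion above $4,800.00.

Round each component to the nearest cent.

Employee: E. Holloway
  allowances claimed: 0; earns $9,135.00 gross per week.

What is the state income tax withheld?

$1,664.84

State Income Tax: taxable = $9,135.00
  $693.80 + 22.4% × ($9,135.00 − $4,800.00) = $693.80 + 22.4% × $4,335.00 = $1,664.84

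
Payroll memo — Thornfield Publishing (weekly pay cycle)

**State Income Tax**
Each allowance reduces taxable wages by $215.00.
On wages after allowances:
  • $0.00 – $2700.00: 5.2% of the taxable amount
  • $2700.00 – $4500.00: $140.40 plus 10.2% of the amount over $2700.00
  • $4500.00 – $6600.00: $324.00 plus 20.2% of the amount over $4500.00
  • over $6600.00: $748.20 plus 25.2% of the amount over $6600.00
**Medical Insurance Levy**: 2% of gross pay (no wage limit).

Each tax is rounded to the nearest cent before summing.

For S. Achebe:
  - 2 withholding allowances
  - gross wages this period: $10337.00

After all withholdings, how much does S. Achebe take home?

State Income Tax: taxable = $10337.00 − 2×$215.00 = $9907.00
  $748.20 + 25.2% × ($9907.00 − $6600.00) = $748.20 + 25.2% × $3307.00 = $1581.56
Medical Insurance Levy: 2% × $10337.00 = $206.74
Total withheld: $1581.56 + $206.74 = $1788.30
Net pay: $10337.00 − $1788.30 = $8548.70

$8548.70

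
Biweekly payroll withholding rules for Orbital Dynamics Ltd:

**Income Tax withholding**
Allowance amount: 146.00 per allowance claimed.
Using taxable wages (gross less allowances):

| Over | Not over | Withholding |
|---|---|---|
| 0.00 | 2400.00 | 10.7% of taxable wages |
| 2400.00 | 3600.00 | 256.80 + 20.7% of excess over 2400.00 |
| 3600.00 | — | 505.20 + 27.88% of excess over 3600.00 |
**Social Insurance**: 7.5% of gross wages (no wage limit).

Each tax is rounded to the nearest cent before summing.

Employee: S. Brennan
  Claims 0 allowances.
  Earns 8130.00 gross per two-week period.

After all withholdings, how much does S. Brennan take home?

Income Tax: taxable = 8130.00
  505.20 + 27.88% × (8130.00 − 3600.00) = 505.20 + 27.88% × 4530.00 = 1768.16
Social Insurance: 7.5% × 8130.00 = 609.75
Total withheld: 1768.16 + 609.75 = 2377.91
Net pay: 8130.00 − 2377.91 = 5752.09

5752.09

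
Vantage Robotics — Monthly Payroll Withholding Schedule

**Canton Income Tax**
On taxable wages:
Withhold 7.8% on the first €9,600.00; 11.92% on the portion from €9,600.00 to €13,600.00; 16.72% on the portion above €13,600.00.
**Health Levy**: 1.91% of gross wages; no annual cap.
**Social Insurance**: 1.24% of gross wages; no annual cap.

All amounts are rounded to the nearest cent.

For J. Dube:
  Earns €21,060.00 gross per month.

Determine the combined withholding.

Canton Income Tax: taxable = €21,060.00
  €1,225.60 + 16.72% × (€21,060.00 − €13,600.00) = €1,225.60 + 16.72% × €7,460.00 = €2,472.91
Health Levy: 1.91% × €21,060.00 = €402.25
Social Insurance: 1.24% × €21,060.00 = €261.14
Total: €2,472.91 + €402.25 + €261.14 = €3,136.30

€3,136.30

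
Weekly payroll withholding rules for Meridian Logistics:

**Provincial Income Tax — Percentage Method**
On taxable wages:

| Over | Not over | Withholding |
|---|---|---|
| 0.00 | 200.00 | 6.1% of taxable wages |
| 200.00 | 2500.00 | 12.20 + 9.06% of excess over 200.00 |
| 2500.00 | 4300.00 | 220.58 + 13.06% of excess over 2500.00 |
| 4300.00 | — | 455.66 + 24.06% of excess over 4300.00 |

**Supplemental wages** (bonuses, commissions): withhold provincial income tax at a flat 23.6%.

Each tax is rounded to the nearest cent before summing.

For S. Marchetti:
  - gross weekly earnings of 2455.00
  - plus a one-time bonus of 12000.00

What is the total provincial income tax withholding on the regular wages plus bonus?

Provincial Income Tax: taxable = 2455.00
  12.20 + 9.06% × (2455.00 − 200.00) = 12.20 + 9.06% × 2255.00 = 216.50
Supplemental (23.6% flat on bonus): 23.6% × 12000.00 = 2832.00
Total provincial income tax: 216.50 + 2832.00 = 3048.50

3048.50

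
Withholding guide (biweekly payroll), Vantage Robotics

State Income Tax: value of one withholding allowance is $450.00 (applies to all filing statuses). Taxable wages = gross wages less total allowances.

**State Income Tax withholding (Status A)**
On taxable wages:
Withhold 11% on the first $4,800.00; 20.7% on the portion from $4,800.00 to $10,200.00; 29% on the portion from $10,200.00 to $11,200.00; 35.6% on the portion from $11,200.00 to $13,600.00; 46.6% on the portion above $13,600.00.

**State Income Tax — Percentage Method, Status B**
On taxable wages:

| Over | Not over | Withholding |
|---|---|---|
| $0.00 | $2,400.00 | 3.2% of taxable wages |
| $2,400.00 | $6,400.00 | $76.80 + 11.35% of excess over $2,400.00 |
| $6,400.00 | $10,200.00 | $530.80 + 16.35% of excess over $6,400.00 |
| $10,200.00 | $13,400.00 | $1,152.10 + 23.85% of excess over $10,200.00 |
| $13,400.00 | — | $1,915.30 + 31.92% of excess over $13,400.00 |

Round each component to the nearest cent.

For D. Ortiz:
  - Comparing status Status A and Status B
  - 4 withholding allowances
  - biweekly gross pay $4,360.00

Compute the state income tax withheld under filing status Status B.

$94.96

State Income Tax (Status B): taxable = $4,360.00 − 4×$450.00 = $2,560.00
  $76.80 + 11.35% × ($2,560.00 − $2,400.00) = $76.80 + 11.35% × $160.00 = $94.96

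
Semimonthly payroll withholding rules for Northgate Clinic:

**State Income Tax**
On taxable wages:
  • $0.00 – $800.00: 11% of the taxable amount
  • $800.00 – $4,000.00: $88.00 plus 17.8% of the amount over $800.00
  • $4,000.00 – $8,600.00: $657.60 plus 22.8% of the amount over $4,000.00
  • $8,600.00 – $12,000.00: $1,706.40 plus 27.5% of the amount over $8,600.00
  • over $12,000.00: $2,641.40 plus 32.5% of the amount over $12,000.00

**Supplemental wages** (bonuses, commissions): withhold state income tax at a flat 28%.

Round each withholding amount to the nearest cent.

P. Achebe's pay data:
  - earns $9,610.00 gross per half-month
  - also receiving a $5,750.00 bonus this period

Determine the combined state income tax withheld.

$3,594.15

State Income Tax: taxable = $9,610.00
  $1,706.40 + 27.5% × ($9,610.00 − $8,600.00) = $1,706.40 + 27.5% × $1,010.00 = $1,984.15
Supplemental (28% flat on bonus): 28% × $5,750.00 = $1,610.00
Total state income tax: $1,984.15 + $1,610.00 = $3,594.15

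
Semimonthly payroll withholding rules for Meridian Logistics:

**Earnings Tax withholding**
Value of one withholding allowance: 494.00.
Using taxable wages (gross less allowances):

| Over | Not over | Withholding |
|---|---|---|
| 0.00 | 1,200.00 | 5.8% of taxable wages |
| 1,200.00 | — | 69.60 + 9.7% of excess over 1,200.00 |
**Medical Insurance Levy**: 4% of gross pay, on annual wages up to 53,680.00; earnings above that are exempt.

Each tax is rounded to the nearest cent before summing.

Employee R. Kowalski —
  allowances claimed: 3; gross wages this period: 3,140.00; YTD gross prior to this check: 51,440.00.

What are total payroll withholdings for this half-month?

Earnings Tax: taxable = 3,140.00 − 3×494.00 = 1,658.00
  69.60 + 9.7% × (1,658.00 − 1,200.00) = 69.60 + 9.7% × 458.00 = 114.03
Medical Insurance Levy: cap 53,680.00 − YTD 51,440.00 = 2,240.00 subject; 4% × 2,240.00 = 89.60
Total: 114.03 + 89.60 = 203.63

203.63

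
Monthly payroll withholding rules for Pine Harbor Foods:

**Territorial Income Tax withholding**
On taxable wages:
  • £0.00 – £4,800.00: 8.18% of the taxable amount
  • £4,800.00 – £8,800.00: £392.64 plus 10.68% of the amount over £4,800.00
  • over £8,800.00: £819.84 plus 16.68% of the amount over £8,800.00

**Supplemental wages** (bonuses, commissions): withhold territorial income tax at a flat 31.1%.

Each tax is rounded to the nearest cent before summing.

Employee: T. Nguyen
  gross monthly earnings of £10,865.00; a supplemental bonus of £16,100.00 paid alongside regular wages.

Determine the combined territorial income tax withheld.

£6,171.38

Territorial Income Tax: taxable = £10,865.00
  £819.84 + 16.68% × (£10,865.00 − £8,800.00) = £819.84 + 16.68% × £2,065.00 = £1,164.28
Supplemental (31.1% flat on bonus): 31.1% × £16,100.00 = £5,007.10
Total territorial income tax: £1,164.28 + £5,007.10 = £6,171.38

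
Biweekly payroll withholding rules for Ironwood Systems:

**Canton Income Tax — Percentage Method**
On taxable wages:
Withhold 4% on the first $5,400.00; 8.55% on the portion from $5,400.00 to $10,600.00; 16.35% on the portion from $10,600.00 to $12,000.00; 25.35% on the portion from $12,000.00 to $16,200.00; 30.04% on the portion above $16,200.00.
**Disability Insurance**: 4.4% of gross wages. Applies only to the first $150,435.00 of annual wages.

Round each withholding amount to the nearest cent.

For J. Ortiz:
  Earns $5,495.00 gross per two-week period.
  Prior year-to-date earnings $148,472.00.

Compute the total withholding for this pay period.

$310.49

Canton Income Tax: taxable = $5,495.00
  $216.00 + 8.55% × ($5,495.00 − $5,400.00) = $216.00 + 8.55% × $95.00 = $224.12
Disability Insurance: cap $150,435.00 − YTD $148,472.00 = $1,963.00 subject; 4.4% × $1,963.00 = $86.37
Total: $224.12 + $86.37 = $310.49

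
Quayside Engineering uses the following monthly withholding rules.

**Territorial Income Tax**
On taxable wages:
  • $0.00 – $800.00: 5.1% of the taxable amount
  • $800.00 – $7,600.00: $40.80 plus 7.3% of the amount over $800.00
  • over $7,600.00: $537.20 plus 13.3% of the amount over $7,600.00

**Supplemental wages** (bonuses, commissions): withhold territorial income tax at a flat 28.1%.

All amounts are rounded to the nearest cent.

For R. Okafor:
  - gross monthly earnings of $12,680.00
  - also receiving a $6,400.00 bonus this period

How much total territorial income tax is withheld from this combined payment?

$3,011.24

Territorial Income Tax: taxable = $12,680.00
  $537.20 + 13.3% × ($12,680.00 − $7,600.00) = $537.20 + 13.3% × $5,080.00 = $1,212.84
Supplemental (28.1% flat on bonus): 28.1% × $6,400.00 = $1,798.40
Total territorial income tax: $1,212.84 + $1,798.40 = $3,011.24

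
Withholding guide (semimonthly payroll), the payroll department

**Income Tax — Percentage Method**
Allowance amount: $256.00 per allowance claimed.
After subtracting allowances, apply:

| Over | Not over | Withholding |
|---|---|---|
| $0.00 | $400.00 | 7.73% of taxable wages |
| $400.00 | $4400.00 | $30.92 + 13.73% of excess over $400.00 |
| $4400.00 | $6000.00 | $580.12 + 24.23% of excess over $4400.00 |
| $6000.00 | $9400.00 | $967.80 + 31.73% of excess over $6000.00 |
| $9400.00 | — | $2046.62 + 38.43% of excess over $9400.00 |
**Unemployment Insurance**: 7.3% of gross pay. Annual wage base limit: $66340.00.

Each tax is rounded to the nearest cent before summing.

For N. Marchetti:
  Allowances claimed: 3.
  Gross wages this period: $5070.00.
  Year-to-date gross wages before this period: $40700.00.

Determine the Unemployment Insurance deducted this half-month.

Unemployment Insurance: 7.3% × $5070.00 = $370.11

$370.11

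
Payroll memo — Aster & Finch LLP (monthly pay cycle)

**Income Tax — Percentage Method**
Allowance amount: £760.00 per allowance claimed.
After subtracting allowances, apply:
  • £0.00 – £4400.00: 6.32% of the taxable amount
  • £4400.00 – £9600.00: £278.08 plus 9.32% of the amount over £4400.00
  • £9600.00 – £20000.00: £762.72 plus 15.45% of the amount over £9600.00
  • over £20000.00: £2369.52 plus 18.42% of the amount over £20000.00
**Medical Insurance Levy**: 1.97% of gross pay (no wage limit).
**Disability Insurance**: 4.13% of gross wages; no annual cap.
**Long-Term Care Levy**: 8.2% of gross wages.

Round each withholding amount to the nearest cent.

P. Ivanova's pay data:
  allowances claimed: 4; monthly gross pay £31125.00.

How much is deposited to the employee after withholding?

£22815.35

Income Tax: taxable = £31125.00 − 4×£760.00 = £28085.00
  £2369.52 + 18.42% × (£28085.00 − £20000.00) = £2369.52 + 18.42% × £8085.00 = £3858.78
Medical Insurance Levy: 1.97% × £31125.00 = £613.16
Disability Insurance: 4.13% × £31125.00 = £1285.46
Long-Term Care Levy: 8.2% × £31125.00 = £2552.25
Total withheld: £3858.78 + £613.16 + £1285.46 + £2552.25 = £8309.65
Net pay: £31125.00 − £8309.65 = £22815.35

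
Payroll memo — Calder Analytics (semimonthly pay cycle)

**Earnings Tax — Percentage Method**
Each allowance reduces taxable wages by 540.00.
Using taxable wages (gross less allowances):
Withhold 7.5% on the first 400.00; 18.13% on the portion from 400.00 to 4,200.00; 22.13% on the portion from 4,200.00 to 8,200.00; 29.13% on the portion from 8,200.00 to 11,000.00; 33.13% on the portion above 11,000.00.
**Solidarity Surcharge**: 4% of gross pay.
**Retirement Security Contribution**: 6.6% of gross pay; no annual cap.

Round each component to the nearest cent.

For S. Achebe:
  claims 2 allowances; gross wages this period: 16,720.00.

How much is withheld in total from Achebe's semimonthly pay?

Earnings Tax: taxable = 16,720.00 − 2×540.00 = 15,640.00
  2,419.78 + 33.13% × (15,640.00 − 11,000.00) = 2,419.78 + 33.13% × 4,640.00 = 3,957.01
Solidarity Surcharge: 4% × 16,720.00 = 668.80
Retirement Security Contribution: 6.6% × 16,720.00 = 1,103.52
Total: 3,957.01 + 668.80 + 1,103.52 = 5,729.33

5,729.33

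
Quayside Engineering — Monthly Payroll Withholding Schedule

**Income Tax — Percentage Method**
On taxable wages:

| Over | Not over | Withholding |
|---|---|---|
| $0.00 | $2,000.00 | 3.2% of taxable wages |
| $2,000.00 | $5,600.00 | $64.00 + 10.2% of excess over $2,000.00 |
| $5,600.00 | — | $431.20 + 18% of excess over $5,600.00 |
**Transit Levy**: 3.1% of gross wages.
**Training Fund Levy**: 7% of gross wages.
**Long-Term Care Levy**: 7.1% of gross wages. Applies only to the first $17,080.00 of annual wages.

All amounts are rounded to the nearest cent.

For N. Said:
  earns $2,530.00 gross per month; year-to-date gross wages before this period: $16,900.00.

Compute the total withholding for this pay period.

$386.37

Income Tax: taxable = $2,530.00
  $64.00 + 10.2% × ($2,530.00 − $2,000.00) = $64.00 + 10.2% × $530.00 = $118.06
Transit Levy: 3.1% × $2,530.00 = $78.43
Training Fund Levy: 7% × $2,530.00 = $177.10
Long-Term Care Levy: cap $17,080.00 − YTD $16,900.00 = $180.00 subject; 7.1% × $180.00 = $12.78
Total: $118.06 + $78.43 + $177.10 + $12.78 = $386.37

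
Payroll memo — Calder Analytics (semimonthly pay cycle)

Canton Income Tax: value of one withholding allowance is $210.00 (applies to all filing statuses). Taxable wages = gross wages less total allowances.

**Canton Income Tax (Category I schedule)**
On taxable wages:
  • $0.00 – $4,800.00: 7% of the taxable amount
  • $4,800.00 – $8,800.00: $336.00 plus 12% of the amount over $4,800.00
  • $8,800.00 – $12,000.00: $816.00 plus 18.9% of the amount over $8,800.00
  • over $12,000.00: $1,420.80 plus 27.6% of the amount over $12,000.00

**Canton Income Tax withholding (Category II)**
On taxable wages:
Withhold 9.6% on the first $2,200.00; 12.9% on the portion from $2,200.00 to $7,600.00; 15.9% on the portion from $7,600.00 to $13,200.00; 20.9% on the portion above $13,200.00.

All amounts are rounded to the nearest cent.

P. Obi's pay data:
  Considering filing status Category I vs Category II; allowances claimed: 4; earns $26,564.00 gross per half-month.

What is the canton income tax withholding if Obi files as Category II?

$4,415.72

Canton Income Tax (Category II): taxable = $26,564.00 − 4×$210.00 = $25,724.00
  $1,798.20 + 20.9% × ($25,724.00 − $13,200.00) = $1,798.20 + 20.9% × $12,524.00 = $4,415.72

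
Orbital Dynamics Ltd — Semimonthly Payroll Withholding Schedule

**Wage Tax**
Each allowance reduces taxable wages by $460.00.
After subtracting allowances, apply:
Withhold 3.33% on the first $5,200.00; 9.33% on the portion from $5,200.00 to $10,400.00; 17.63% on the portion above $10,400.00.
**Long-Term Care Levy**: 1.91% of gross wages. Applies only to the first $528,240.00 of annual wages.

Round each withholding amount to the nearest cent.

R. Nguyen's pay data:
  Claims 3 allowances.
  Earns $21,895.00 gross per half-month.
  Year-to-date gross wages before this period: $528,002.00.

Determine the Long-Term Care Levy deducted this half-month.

Long-Term Care Levy: cap $528,240.00 − YTD $528,002.00 = $238.00 subject; 1.91% × $238.00 = $4.55

$4.55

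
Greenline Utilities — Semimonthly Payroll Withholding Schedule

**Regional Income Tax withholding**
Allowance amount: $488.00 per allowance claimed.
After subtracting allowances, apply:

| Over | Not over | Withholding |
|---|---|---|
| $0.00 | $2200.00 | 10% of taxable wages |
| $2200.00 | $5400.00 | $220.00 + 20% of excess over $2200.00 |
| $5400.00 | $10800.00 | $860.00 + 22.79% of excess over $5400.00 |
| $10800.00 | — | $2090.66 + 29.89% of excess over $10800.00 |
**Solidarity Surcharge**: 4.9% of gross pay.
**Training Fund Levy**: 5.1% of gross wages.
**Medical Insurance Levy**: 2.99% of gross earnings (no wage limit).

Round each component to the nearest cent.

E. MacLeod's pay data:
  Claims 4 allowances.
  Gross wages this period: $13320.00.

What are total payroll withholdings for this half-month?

Regional Income Tax: taxable = $13320.00 − 4×$488.00 = $11368.00
  $2090.66 + 29.89% × ($11368.00 − $10800.00) = $2090.66 + 29.89% × $568.00 = $2260.44
Solidarity Surcharge: 4.9% × $13320.00 = $652.68
Training Fund Levy: 5.1% × $13320.00 = $679.32
Medical Insurance Levy: 2.99% × $13320.00 = $398.27
Total: $2260.44 + $652.68 + $679.32 + $398.27 = $3990.71

$3990.71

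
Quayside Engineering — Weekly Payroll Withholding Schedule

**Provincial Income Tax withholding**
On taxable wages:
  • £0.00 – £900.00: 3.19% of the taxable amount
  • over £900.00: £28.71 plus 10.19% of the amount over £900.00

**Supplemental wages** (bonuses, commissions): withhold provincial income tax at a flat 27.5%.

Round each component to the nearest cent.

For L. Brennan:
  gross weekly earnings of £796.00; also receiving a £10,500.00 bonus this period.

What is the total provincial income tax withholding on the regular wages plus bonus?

Provincial Income Tax: taxable = £796.00
  3.19% × £796.00 = £25.39
Supplemental (27.5% flat on bonus): 27.5% × £10,500.00 = £2,887.50
Total provincial income tax: £25.39 + £2,887.50 = £2,912.89

£2,912.89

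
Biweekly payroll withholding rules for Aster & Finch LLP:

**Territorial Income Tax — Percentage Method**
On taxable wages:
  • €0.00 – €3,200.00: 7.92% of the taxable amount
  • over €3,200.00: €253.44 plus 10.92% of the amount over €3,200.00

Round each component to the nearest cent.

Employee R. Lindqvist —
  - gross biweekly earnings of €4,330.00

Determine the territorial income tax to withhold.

Territorial Income Tax: taxable = €4,330.00
  €253.44 + 10.92% × (€4,330.00 − €3,200.00) = €253.44 + 10.92% × €1,130.00 = €376.84

€376.84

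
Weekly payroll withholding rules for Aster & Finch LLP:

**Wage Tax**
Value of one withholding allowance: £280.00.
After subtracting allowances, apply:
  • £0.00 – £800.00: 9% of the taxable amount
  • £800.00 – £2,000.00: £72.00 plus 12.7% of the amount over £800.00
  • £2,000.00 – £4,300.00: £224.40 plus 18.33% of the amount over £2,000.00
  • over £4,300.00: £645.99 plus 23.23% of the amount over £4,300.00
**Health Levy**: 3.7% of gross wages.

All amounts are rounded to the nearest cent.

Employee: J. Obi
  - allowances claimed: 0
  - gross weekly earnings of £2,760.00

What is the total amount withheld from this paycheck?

£465.83

Wage Tax: taxable = £2,760.00
  £224.40 + 18.33% × (£2,760.00 − £2,000.00) = £224.40 + 18.33% × £760.00 = £363.71
Health Levy: 3.7% × £2,760.00 = £102.12
Total: £363.71 + £102.12 = £465.83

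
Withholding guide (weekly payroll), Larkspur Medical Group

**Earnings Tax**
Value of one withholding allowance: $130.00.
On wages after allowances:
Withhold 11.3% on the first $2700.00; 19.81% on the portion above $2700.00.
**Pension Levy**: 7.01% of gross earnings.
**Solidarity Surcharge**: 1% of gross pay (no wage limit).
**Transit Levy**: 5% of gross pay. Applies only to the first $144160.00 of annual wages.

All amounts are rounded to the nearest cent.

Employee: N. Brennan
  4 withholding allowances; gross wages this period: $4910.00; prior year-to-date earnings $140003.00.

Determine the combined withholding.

Earnings Tax: taxable = $4910.00 − 4×$130.00 = $4390.00
  $305.10 + 19.81% × ($4390.00 − $2700.00) = $305.10 + 19.81% × $1690.00 = $639.89
Pension Levy: 7.01% × $4910.00 = $344.19
Solidarity Surcharge: 1% × $4910.00 = $49.10
Transit Levy: cap $144160.00 − YTD $140003.00 = $4157.00 subject; 5% × $4157.00 = $207.85
Total: $639.89 + $344.19 + $49.10 + $207.85 = $1241.03

$1241.03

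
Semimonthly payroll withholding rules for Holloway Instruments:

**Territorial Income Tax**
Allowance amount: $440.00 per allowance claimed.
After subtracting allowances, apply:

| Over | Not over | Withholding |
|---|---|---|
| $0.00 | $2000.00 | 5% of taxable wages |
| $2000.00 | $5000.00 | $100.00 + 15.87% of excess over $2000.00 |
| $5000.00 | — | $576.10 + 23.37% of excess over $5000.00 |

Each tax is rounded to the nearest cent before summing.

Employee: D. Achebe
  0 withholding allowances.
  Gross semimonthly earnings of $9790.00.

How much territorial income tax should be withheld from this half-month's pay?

$1695.52

Territorial Income Tax: taxable = $9790.00
  $576.10 + 23.37% × ($9790.00 − $5000.00) = $576.10 + 23.37% × $4790.00 = $1695.52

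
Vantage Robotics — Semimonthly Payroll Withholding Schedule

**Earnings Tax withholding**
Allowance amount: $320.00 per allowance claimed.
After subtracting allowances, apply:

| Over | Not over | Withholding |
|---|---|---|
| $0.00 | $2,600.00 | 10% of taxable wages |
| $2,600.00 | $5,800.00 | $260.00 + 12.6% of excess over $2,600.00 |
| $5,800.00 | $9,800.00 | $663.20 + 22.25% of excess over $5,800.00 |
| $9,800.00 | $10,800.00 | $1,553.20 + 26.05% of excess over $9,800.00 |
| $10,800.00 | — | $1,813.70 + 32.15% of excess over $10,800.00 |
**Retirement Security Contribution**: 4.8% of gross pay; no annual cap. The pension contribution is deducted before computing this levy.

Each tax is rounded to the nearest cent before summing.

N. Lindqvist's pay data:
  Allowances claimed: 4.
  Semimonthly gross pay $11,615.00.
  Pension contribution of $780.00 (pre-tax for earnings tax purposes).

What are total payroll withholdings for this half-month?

$2,018.77

Earnings Tax: taxable = $11,615.00 − $780.00 − 4×$320.00 = $9,555.00
  $663.20 + 22.25% × ($9,555.00 − $5,800.00) = $663.20 + 22.25% × $3,755.00 = $1,498.69
Retirement Security Contribution: 4.8% × $10,835.00 = $520.08
Total: $1,498.69 + $520.08 = $2,018.77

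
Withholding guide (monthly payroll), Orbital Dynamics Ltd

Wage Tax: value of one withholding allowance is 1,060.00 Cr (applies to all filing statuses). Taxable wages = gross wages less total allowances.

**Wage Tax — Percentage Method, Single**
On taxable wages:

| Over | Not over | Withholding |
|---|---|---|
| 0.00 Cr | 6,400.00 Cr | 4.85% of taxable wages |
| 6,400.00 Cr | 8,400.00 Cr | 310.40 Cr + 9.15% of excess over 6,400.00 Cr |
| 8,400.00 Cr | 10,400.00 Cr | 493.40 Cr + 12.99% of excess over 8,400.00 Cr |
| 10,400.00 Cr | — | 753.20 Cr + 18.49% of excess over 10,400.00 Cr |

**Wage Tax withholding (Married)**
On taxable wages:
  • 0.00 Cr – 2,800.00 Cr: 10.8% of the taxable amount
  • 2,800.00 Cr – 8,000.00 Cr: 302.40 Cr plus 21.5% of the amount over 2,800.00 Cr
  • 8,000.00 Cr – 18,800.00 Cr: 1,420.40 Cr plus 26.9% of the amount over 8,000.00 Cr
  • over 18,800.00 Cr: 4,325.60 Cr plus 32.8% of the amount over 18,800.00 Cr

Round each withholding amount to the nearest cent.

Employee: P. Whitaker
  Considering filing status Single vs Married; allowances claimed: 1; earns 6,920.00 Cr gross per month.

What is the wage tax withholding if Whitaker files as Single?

284.21 Cr

Wage Tax (Single): taxable = 6,920.00 Cr − 1×1,060.00 Cr = 5,860.00 Cr
  4.85% × 5,860.00 Cr = 284.21 Cr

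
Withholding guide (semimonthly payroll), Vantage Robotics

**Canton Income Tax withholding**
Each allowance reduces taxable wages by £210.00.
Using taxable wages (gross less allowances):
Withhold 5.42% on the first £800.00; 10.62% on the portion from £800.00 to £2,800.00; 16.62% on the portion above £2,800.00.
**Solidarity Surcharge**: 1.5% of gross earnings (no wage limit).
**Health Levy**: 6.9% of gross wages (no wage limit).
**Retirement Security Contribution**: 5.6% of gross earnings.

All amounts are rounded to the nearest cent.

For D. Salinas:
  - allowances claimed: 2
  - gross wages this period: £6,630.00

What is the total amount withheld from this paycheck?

Canton Income Tax: taxable = £6,630.00 − 2×£210.00 = £6,210.00
  £255.76 + 16.62% × (£6,210.00 − £2,800.00) = £255.76 + 16.62% × £3,410.00 = £822.50
Solidarity Surcharge: 1.5% × £6,630.00 = £99.45
Health Levy: 6.9% × £6,630.00 = £457.47
Retirement Security Contribution: 5.6% × £6,630.00 = £371.28
Total: £822.50 + £99.45 + £457.47 + £371.28 = £1,750.70

£1,750.70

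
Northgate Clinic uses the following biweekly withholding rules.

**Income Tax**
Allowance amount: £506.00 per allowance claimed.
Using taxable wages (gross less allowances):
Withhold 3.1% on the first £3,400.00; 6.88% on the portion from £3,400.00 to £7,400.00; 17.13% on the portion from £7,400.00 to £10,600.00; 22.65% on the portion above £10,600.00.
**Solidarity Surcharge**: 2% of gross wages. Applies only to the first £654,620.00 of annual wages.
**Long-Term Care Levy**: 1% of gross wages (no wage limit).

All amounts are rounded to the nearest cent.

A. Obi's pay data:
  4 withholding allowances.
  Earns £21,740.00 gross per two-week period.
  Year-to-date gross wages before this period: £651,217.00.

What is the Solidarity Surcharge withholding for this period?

£68.06

Solidarity Surcharge: cap £654,620.00 − YTD £651,217.00 = £3,403.00 subject; 2% × £3,403.00 = £68.06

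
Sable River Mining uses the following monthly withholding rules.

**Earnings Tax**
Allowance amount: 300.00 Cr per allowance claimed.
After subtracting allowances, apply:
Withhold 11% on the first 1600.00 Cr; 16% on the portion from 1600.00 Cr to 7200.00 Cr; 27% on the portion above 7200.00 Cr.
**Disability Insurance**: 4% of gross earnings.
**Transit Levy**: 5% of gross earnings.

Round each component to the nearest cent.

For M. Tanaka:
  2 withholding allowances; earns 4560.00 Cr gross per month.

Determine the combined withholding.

Earnings Tax: taxable = 4560.00 Cr − 2×300.00 Cr = 3960.00 Cr
  176.00 Cr + 16% × (3960.00 Cr − 1600.00 Cr) = 176.00 Cr + 16% × 2360.00 Cr = 553.60 Cr
Disability Insurance: 4% × 4560.00 Cr = 182.40 Cr
Transit Levy: 5% × 4560.00 Cr = 228.00 Cr
Total: 553.60 Cr + 182.40 Cr + 228.00 Cr = 964.00 Cr

964.00 Cr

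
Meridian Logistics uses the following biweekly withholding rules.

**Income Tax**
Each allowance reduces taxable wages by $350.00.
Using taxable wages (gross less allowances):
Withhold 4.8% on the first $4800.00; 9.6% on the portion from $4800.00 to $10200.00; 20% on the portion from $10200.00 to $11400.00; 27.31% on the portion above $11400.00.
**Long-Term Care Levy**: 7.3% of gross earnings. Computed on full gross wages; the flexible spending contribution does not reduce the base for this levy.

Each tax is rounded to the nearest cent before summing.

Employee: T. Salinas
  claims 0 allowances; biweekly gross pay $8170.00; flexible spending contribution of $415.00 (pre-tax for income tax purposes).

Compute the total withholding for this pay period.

Income Tax: taxable = $8170.00 − $415.00 = $7755.00
  $230.40 + 9.6% × ($7755.00 − $4800.00) = $230.40 + 9.6% × $2955.00 = $514.08
Long-Term Care Levy: 7.3% × $8170.00 = $596.41
Total: $514.08 + $596.41 = $1110.49

$1110.49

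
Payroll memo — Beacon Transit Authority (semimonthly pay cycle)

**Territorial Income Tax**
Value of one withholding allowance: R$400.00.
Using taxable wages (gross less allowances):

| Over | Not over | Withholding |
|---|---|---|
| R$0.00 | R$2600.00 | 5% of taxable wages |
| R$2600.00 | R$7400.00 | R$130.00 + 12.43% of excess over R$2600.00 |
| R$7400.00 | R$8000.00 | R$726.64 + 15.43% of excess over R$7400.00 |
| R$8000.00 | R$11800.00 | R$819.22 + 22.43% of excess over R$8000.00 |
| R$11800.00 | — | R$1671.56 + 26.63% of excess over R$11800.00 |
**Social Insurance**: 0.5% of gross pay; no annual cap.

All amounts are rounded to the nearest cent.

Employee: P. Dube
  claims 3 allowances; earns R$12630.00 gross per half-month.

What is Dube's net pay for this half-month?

Territorial Income Tax: taxable = R$12630.00 − 3×R$400.00 = R$11430.00
  R$819.22 + 22.43% × (R$11430.00 − R$8000.00) = R$819.22 + 22.43% × R$3430.00 = R$1588.57
Social Insurance: 0.5% × R$12630.00 = R$63.15
Total withheld: R$1588.57 + R$63.15 = R$1651.72
Net pay: R$12630.00 − R$1651.72 = R$10978.28

R$10978.28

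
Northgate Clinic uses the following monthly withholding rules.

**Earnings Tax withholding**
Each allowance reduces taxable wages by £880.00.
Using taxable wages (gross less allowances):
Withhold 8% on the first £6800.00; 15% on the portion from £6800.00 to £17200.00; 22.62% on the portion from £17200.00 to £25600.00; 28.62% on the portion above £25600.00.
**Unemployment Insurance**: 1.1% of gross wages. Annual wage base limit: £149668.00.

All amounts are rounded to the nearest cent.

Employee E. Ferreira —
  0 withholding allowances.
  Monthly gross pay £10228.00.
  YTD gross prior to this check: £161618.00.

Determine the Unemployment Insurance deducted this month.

£0.00

Unemployment Insurance: YTD £161618.00 ≥ cap £149668.00 → £0.00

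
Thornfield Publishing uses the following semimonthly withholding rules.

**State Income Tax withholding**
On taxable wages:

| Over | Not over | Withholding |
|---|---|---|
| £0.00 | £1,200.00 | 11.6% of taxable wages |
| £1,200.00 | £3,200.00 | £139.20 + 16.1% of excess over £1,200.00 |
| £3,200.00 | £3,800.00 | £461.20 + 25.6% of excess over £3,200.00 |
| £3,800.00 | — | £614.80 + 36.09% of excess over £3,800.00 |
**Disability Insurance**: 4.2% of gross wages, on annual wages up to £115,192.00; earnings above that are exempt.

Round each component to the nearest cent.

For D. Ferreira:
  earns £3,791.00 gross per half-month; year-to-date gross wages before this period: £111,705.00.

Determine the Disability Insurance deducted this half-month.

£146.45

Disability Insurance: cap £115,192.00 − YTD £111,705.00 = £3,487.00 subject; 4.2% × £3,487.00 = £146.45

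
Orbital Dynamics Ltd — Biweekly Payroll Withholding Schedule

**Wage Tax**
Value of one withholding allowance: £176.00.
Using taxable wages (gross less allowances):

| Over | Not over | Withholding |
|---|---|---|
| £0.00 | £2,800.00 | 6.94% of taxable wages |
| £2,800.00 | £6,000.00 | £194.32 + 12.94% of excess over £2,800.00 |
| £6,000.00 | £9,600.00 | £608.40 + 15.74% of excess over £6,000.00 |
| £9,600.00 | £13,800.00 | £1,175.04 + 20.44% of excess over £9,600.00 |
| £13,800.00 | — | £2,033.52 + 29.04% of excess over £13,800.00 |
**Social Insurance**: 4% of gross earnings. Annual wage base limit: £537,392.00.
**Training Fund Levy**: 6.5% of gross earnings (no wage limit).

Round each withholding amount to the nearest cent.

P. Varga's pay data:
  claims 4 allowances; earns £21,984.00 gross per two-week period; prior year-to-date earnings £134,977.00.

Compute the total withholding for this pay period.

Wage Tax: taxable = £21,984.00 − 4×£176.00 = £21,280.00
  £2,033.52 + 29.04% × (£21,280.00 − £13,800.00) = £2,033.52 + 29.04% × £7,480.00 = £4,205.71
Social Insurance: 4% × £21,984.00 = £879.36
Training Fund Levy: 6.5% × £21,984.00 = £1,428.96
Total: £4,205.71 + £879.36 + £1,428.96 = £6,514.03

£6,514.03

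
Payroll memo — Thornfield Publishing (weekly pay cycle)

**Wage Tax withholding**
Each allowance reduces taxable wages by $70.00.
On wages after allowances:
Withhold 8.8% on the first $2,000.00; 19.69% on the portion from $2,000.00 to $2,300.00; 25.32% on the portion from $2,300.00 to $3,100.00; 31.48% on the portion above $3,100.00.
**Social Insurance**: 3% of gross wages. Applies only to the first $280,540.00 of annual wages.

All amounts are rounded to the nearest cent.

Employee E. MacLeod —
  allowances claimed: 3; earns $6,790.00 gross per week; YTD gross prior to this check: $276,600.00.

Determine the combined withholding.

Wage Tax: taxable = $6,790.00 − 3×$70.00 = $6,580.00
  $437.63 + 31.48% × ($6,580.00 − $3,100.00) = $437.63 + 31.48% × $3,480.00 = $1,533.13
Social Insurance: cap $280,540.00 − YTD $276,600.00 = $3,940.00 subject; 3% × $3,940.00 = $118.20
Total: $1,533.13 + $118.20 = $1,651.33

$1,651.33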